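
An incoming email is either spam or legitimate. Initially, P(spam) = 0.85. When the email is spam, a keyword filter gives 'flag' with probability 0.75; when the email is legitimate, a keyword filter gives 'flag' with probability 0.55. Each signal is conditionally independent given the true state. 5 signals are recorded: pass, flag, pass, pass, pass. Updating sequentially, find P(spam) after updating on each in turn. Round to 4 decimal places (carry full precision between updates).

0.4240

After 'pass': P(spam) = 0.25·0.8500 / (0.25·0.8500 + 0.45·0.1500) ≈ 0.7589
After 'flag': P(spam) = 0.75·0.7589 / (0.75·0.7589 + 0.55·0.2411) ≈ 0.8111
After 'pass': P(spam) = 0.25·0.8111 / (0.25·0.8111 + 0.45·0.1889) ≈ 0.7046
After 'pass': P(spam) = 0.25·0.7046 / (0.25·0.7046 + 0.45·0.2954) ≈ 0.5699
After 'pass': P(spam) = 0.25·0.5699 / (0.25·0.5699 + 0.45·0.4301) ≈ 0.4240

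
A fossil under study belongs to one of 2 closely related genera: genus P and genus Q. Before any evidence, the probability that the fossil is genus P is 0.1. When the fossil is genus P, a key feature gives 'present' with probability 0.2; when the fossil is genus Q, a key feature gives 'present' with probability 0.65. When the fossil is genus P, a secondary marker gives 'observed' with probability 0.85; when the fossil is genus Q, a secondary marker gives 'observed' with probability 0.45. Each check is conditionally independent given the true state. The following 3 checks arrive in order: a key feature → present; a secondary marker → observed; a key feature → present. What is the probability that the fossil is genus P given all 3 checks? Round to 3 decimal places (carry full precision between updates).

After a key feature='present': P(genus P) = 0.2·0.1000 / (0.2·0.1000 + 0.65·0.9000) ≈ 0.0331
After a secondary marker='observed': P(genus P) = 0.85·0.0331 / (0.85·0.0331 + 0.45·0.9669) ≈ 0.0607
After a key feature='present': P(genus P) = 0.2·0.0607 / (0.2·0.0607 + 0.65·0.9393) ≈ 0.0195

0.019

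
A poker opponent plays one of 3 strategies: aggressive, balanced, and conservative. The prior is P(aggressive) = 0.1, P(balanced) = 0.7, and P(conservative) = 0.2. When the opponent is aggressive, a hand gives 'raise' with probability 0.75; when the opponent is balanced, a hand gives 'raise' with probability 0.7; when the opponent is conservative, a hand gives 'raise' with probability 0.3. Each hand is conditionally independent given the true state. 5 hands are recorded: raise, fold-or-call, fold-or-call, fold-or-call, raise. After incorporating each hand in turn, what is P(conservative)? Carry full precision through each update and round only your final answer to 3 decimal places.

0.378

Apply Bayes' rule sequentially, carrying P(conservative) forward.
After 'raise': normaliser = 0.75·0.1000 + 0.7·0.7000 + 0.3·0.2000; P(aggressive) ≈ 0.1200, P(balanced) ≈ 0.7840, P(conservative) ≈ 0.0960
After 'fold-or-call': normaliser = 0.25·0.1200 + 0.3·0.7840 + 0.7·0.0960; P(aggressive) ≈ 0.0903, P(balanced) ≈ 0.7076, P(conservative) ≈ 0.2022
After 'fold-or-call': normaliser = 0.25·0.0903 + 0.3·0.7076 + 0.7·0.2022; P(aggressive) ≈ 0.0600, P(balanced) ≈ 0.5640, P(conservative) ≈ 0.3760
After 'fold-or-call': normaliser = 0.25·0.0600 + 0.3·0.5640 + 0.7·0.3760; P(aggressive) ≈ 0.0335, P(balanced) ≈ 0.3782, P(conservative) ≈ 0.5883
After 'raise': normaliser = 0.75·0.0335 + 0.7·0.3782 + 0.3·0.5883; P(aggressive) ≈ 0.0539, P(balanced) ≈ 0.5677, P(conservative) ≈ 0.3785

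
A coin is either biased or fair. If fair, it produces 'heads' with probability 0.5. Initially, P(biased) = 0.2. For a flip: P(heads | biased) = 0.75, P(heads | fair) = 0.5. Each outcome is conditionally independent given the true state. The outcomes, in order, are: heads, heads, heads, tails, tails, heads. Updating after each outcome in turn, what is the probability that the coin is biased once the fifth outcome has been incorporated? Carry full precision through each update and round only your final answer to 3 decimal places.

After 'heads': P(biased) = 0.75·0.2000 / (0.75·0.2000 + 0.5·0.8000) ≈ 0.2727
After 'heads': P(biased) = 0.75·0.2727 / (0.75·0.2727 + 0.5·0.7273) ≈ 0.3600
After 'heads': P(biased) = 0.75·0.3600 / (0.75·0.3600 + 0.5·0.6400) ≈ 0.4576
After 'tails': P(biased) = 0.25·0.4576 / (0.25·0.4576 + 0.5·0.5424) ≈ 0.2967
After 'tails': P(biased) = 0.25·0.2967 / (0.25·0.2967 + 0.5·0.7033) ≈ 0.1742

0.174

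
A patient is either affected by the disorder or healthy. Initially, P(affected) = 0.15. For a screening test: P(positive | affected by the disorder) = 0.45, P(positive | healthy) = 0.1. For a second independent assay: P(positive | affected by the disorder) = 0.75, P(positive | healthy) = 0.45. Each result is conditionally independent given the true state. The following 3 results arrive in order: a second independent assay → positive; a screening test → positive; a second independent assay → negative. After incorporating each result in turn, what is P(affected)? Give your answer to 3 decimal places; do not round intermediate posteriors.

0.376

After a second independent assay='positive': P(affected) = 0.75·0.1500 / (0.75·0.1500 + 0.45·0.8500) ≈ 0.2273
After a screening test='positive': P(affected) = 0.45·0.2273 / (0.45·0.2273 + 0.1·0.7727) ≈ 0.5696
After a second independent assay='negative': P(affected) = 0.25·0.5696 / (0.25·0.5696 + 0.55·0.4304) ≈ 0.3756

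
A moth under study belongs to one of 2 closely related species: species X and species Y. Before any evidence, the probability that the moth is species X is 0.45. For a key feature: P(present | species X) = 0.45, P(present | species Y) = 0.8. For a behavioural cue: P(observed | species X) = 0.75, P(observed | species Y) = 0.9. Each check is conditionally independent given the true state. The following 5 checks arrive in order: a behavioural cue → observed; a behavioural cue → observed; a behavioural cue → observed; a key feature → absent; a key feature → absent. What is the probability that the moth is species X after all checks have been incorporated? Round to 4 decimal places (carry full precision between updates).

0.7817

After a behavioural cue='observed': P(species X) = 0.75·0.4500 / (0.75·0.4500 + 0.9·0.5500) ≈ 0.4054
After a behavioural cue='observed': P(species X) = 0.75·0.4054 / (0.75·0.4054 + 0.9·0.5946) ≈ 0.3623
After a behavioural cue='observed': P(species X) = 0.75·0.3623 / (0.75·0.3623 + 0.9·0.6377) ≈ 0.3213
After a key feature='absent': P(species X) = 0.55·0.3213 / (0.55·0.3213 + 0.2·0.6787) ≈ 0.5656
After a key feature='absent': P(species X) = 0.55·0.5656 / (0.55·0.5656 + 0.2·0.4344) ≈ 0.7817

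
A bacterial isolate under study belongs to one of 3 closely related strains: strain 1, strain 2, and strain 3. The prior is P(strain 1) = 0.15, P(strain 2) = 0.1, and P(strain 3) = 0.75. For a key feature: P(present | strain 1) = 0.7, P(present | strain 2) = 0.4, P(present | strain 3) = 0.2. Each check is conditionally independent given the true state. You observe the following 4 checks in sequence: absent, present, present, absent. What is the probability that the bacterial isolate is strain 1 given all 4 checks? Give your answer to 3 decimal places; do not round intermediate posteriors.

0.210

Each posterior becomes the prior for the next update.
After 'absent': normaliser = 0.3·0.1500 + 0.6·0.1000 + 0.8·0.7500; P(strain 1) ≈ 0.0638, P(strain 2) ≈ 0.0851, P(strain 3) ≈ 0.8511
After 'present': normaliser = 0.7·0.0638 + 0.4·0.0851 + 0.2·0.8511; P(strain 1) ≈ 0.1795, P(strain 2) ≈ 0.1368, P(strain 3) ≈ 0.6838
After 'present': normaliser = 0.7·0.1795 + 0.4·0.1368 + 0.2·0.6838; P(strain 1) ≈ 0.3962, P(strain 2) ≈ 0.1725, P(strain 3) ≈ 0.4313
After 'absent': normaliser = 0.3·0.3962 + 0.6·0.1725 + 0.8·0.4313; P(strain 1) ≈ 0.2095, P(strain 2) ≈ 0.1824, P(strain 3) ≈ 0.6081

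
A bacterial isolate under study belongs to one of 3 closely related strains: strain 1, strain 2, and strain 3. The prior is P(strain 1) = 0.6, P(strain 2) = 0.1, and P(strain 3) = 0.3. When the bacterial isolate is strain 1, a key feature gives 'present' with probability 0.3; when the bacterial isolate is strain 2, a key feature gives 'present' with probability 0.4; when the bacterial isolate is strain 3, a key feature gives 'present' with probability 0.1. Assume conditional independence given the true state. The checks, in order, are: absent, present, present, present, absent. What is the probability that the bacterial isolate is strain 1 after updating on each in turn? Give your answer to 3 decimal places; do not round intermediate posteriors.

After 'absent': normaliser = 0.7·0.6000 + 0.6·0.1000 + 0.9·0.3000; P(strain 1) ≈ 0.5600, P(strain 2) ≈ 0.0800, P(strain 3) ≈ 0.3600
After 'present': normaliser = 0.3·0.5600 + 0.4·0.0800 + 0.1·0.3600; P(strain 1) ≈ 0.7119, P(strain 2) ≈ 0.1356, P(strain 3) ≈ 0.1525
After 'present': normaliser = 0.3·0.7119 + 0.4·0.1356 + 0.1·0.1525; P(strain 1) ≈ 0.7545, P(strain 2) ≈ 0.1916, P(strain 3) ≈ 0.0539
After 'present': normaliser = 0.3·0.7545 + 0.4·0.1916 + 0.1·0.0539; P(strain 1) ≈ 0.7340, P(strain 2) ≈ 0.2485, P(strain 3) ≈ 0.0175
After 'absent': normaliser = 0.7·0.7340 + 0.6·0.2485 + 0.9·0.0175; P(strain 1) ≈ 0.7571, P(strain 2) ≈ 0.2197, P(strain 3) ≈ 0.0232

0.757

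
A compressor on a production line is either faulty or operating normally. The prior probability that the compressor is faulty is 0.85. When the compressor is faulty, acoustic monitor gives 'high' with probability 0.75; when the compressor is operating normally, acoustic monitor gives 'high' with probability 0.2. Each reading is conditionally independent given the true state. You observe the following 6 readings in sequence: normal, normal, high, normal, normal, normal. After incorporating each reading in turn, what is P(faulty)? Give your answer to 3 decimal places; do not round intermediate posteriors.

After 'normal': P(faulty) = 0.25·0.8500 / (0.25·0.8500 + 0.8·0.1500) ≈ 0.6391
After 'normal': P(faulty) = 0.25·0.6391 / (0.25·0.6391 + 0.8·0.3609) ≈ 0.3562
After 'high': P(faulty) = 0.75·0.3562 / (0.75·0.3562 + 0.2·0.6438) ≈ 0.6748
After 'normal': P(faulty) = 0.25·0.6748 / (0.25·0.6748 + 0.8·0.3252) ≈ 0.3934
After 'normal': P(faulty) = 0.25·0.3934 / (0.25·0.3934 + 0.8·0.6066) ≈ 0.1685
After 'normal': P(faulty) = 0.25·0.1685 / (0.25·0.1685 + 0.8·0.8315) ≈ 0.0596

0.060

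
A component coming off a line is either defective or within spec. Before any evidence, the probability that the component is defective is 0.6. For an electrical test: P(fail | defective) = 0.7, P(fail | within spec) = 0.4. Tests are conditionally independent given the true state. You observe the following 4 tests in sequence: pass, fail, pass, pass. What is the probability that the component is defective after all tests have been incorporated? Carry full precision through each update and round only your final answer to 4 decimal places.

Each posterior becomes the prior for the next update.
After 'pass': P(defective) = 0.3·0.6000 / (0.3·0.6000 + 0.6·0.4000) ≈ 0.4286
After 'fail': P(defective) = 0.7·0.4286 / (0.7·0.4286 + 0.4·0.5714) ≈ 0.5676
After 'pass': P(defective) = 0.3·0.5676 / (0.3·0.5676 + 0.6·0.4324) ≈ 0.3962
After 'pass': P(defective) = 0.3·0.3962 / (0.3·0.3962 + 0.6·0.6038) ≈ 0.2471

0.2471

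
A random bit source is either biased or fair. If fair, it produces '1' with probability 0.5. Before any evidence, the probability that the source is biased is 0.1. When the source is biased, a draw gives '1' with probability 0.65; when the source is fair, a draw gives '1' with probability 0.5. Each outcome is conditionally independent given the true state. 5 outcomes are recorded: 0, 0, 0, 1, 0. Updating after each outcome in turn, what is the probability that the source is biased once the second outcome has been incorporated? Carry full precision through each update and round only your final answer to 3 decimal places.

After '0': P(biased) = 0.35·0.1000 / (0.35·0.1000 + 0.5·0.9000) ≈ 0.0722
After '0': P(biased) = 0.35·0.0722 / (0.35·0.0722 + 0.5·0.9278) ≈ 0.0516

0.052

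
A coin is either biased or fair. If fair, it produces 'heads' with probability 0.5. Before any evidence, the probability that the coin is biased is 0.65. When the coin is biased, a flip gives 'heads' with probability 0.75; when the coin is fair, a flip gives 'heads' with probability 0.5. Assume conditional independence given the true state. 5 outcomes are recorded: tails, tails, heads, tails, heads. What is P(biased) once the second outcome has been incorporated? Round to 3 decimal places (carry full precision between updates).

0.317

Apply Bayes' rule sequentially, carrying P(biased) forward.
After 'tails': P(biased) = 0.25·0.6500 / (0.25·0.6500 + 0.5·0.3500) ≈ 0.4815
After 'tails': P(biased) = 0.25·0.4815 / (0.25·0.4815 + 0.5·0.5185) ≈ 0.3171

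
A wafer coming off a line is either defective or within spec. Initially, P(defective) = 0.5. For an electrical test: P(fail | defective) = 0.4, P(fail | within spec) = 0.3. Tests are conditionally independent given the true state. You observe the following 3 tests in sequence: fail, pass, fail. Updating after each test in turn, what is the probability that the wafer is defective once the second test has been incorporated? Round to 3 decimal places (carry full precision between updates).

0.533

After 'fail': P(defective) = 0.4·0.5000 / (0.4·0.5000 + 0.3·0.5000) ≈ 0.5714
After 'pass': P(defective) = 0.6·0.5714 / (0.6·0.5714 + 0.7·0.4286) ≈ 0.5333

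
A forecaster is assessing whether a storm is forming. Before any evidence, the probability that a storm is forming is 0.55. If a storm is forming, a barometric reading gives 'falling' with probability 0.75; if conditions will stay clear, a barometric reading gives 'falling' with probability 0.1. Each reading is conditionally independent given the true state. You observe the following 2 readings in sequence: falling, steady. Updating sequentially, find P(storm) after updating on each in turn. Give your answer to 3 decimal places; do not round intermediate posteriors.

0.718

Each posterior becomes the prior for the next update.
After 'falling': P(storm) = 0.75·0.5500 / (0.75·0.5500 + 0.1·0.4500) ≈ 0.9016
After 'steady': P(storm) = 0.25·0.9016 / (0.25·0.9016 + 0.9·0.0984) ≈ 0.7180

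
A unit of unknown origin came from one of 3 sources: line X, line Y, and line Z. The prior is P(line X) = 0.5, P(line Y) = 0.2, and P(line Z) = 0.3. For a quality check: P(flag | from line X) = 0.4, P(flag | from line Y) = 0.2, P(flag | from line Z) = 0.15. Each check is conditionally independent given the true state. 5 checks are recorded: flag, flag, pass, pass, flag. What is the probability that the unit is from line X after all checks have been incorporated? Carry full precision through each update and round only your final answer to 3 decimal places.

0.868

Apply Bayes' rule sequentially, carrying P(line X) forward.
After 'flag': normaliser = 0.4·0.5000 + 0.2·0.2000 + 0.15·0.3000; P(line X) ≈ 0.7018, P(line Y) ≈ 0.1404, P(line Z) ≈ 0.1579
After 'flag': normaliser = 0.4·0.7018 + 0.2·0.1404 + 0.15·0.1579; P(line X) ≈ 0.8443, P(line Y) ≈ 0.0844, P(line Z) ≈ 0.0712
After 'pass': normaliser = 0.6·0.8443 + 0.8·0.0844 + 0.85·0.0712; P(line X) ≈ 0.7982, P(line Y) ≈ 0.1064, P(line Z) ≈ 0.0954
After 'pass': normaliser = 0.6·0.7982 + 0.8·0.1064 + 0.85·0.0954; P(line X) ≈ 0.7423, P(line Y) ≈ 0.1320, P(line Z) ≈ 0.1257
After 'flag': normaliser = 0.4·0.7423 + 0.2·0.1320 + 0.15·0.1257; P(line X) ≈ 0.8678, P(line Y) ≈ 0.0771, P(line Z) ≈ 0.0551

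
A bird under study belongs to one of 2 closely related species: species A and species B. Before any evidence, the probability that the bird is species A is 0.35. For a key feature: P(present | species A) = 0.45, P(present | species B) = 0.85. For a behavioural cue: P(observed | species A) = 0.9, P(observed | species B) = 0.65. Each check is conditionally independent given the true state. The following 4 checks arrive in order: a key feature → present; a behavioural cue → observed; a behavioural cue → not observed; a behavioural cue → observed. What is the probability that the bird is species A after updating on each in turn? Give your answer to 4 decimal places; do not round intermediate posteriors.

After a key feature='present': P(species A) = 0.45·0.3500 / (0.45·0.3500 + 0.85·0.6500) ≈ 0.2218
After a behavioural cue='observed': P(species A) = 0.9·0.2218 / (0.9·0.2218 + 0.65·0.7782) ≈ 0.2830
After a behavioural cue='not observed': P(species A) = 0.1·0.2830 / (0.1·0.2830 + 0.35·0.7170) ≈ 0.1013
After a behavioural cue='observed': P(species A) = 0.9·0.1013 / (0.9·0.1013 + 0.65·0.8987) ≈ 0.1351

0.1351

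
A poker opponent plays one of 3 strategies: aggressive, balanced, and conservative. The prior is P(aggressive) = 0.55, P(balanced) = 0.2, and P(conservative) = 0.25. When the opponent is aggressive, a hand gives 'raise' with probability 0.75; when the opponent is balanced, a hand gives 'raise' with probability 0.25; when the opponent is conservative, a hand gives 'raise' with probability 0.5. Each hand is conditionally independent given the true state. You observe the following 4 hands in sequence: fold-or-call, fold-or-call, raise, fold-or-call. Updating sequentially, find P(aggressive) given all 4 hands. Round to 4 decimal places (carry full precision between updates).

0.1493

After 'fold-or-call': normaliser = 0.25·0.5500 + 0.75·0.2000 + 0.5·0.2500; P(aggressive) ≈ 0.3333, P(balanced) ≈ 0.3636, P(conservative) ≈ 0.3030
After 'fold-or-call': normaliser = 0.25·0.3333 + 0.75·0.3636 + 0.5·0.3030; P(aggressive) ≈ 0.1642, P(balanced) ≈ 0.5373, P(conservative) ≈ 0.2985
After 'raise': normaliser = 0.75·0.1642 + 0.25·0.5373 + 0.5·0.2985; P(aggressive) ≈ 0.3028, P(balanced) ≈ 0.3303, P(conservative) ≈ 0.3670
After 'fold-or-call': normaliser = 0.25·0.3028 + 0.75·0.3303 + 0.5·0.3670; P(aggressive) ≈ 0.1493, P(balanced) ≈ 0.4887, P(conservative) ≈ 0.3620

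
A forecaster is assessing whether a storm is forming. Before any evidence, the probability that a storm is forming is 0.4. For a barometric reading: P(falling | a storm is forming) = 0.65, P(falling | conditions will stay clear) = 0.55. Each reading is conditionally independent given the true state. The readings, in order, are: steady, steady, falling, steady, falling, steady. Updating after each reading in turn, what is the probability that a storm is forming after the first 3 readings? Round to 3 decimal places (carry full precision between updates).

After 'steady': P(storm) = 0.35·0.4000 / (0.35·0.4000 + 0.45·0.6000) ≈ 0.3415
After 'steady': P(storm) = 0.35·0.3415 / (0.35·0.3415 + 0.45·0.6585) ≈ 0.2874
After 'falling': P(storm) = 0.65·0.2874 / (0.65·0.2874 + 0.55·0.7126) ≈ 0.3228

0.323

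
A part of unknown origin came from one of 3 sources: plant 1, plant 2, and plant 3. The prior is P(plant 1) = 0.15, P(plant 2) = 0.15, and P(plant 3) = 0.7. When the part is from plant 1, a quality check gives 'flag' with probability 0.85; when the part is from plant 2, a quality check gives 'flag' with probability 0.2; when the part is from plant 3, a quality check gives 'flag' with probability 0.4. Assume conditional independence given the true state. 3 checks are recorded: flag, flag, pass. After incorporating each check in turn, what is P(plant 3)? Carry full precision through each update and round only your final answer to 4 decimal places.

0.7614

After 'flag': normaliser = 0.85·0.1500 + 0.2·0.1500 + 0.4·0.7000; P(plant 1) ≈ 0.2914, P(plant 2) ≈ 0.0686, P(plant 3) ≈ 0.6400
After 'flag': normaliser = 0.85·0.2914 + 0.2·0.0686 + 0.4·0.6400; P(plant 1) ≈ 0.4787, P(plant 2) ≈ 0.0265, P(plant 3) ≈ 0.4948
After 'pass': normaliser = 0.15·0.4787 + 0.8·0.0265 + 0.6·0.4948; P(plant 1) ≈ 0.1842, P(plant 2) ≈ 0.0544, P(plant 3) ≈ 0.7614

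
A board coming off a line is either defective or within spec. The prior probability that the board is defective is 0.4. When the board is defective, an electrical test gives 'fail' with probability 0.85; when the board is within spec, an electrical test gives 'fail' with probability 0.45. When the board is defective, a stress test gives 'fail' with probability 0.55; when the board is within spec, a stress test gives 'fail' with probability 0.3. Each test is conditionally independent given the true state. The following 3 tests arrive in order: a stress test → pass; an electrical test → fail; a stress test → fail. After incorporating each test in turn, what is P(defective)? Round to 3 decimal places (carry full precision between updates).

0.597

After a stress test='pass': P(defective) = 0.45·0.4000 / (0.45·0.4000 + 0.7·0.6000) ≈ 0.3000
After an electrical test='fail': P(defective) = 0.85·0.3000 / (0.85·0.3000 + 0.45·0.7000) ≈ 0.4474
After a stress test='fail': P(defective) = 0.55·0.4474 / (0.55·0.4474 + 0.3·0.5526) ≈ 0.5974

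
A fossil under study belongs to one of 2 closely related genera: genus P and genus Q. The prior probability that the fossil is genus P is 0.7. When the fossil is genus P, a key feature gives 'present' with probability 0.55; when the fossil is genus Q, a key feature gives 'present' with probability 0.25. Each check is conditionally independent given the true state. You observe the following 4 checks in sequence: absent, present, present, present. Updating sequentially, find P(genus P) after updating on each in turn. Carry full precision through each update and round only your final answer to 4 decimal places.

After 'absent': P(genus P) = 0.45·0.7000 / (0.45·0.7000 + 0.75·0.3000) ≈ 0.5833
After 'present': P(genus P) = 0.55·0.5833 / (0.55·0.5833 + 0.25·0.4167) ≈ 0.7549
After 'present': P(genus P) = 0.55·0.7549 / (0.55·0.7549 + 0.25·0.2451) ≈ 0.8714
After 'present': P(genus P) = 0.55·0.8714 / (0.55·0.8714 + 0.25·0.1286) ≈ 0.9371

0.9371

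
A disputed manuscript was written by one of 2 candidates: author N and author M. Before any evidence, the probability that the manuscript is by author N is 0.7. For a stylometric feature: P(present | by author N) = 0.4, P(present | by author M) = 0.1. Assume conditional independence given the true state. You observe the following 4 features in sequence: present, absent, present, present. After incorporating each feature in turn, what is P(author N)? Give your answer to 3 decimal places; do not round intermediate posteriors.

Each posterior becomes the prior for the next update.
After 'present': P(author N) = 0.4·0.7000 / (0.4·0.7000 + 0.1·0.3000) ≈ 0.9032
After 'absent': P(author N) = 0.6·0.9032 / (0.6·0.9032 + 0.9·0.0968) ≈ 0.8615
After 'present': P(author N) = 0.4·0.8615 / (0.4·0.8615 + 0.1·0.1385) ≈ 0.9614
After 'present': P(author N) = 0.4·0.9614 / (0.4·0.9614 + 0.1·0.0386) ≈ 0.9901

0.990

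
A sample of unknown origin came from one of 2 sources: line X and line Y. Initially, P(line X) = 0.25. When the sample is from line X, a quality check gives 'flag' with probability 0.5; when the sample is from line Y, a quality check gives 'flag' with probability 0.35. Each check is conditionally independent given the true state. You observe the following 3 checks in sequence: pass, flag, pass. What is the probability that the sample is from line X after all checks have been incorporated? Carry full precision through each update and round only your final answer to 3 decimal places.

After 'pass': P(line X) = 0.5·0.2500 / (0.5·0.2500 + 0.65·0.7500) ≈ 0.2041
After 'flag': P(line X) = 0.5·0.2041 / (0.5·0.2041 + 0.35·0.7959) ≈ 0.2681
After 'pass': P(line X) = 0.5·0.2681 / (0.5·0.2681 + 0.65·0.7319) ≈ 0.2198

0.220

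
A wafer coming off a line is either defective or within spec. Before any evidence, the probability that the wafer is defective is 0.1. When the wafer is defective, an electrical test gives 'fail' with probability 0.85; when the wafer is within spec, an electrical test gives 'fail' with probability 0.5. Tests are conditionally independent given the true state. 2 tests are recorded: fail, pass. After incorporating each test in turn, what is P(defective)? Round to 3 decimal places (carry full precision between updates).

After 'fail': P(defective) = 0.85·0.1000 / (0.85·0.1000 + 0.5·0.9000) ≈ 0.1589
After 'pass': P(defective) = 0.15·0.1589 / (0.15·0.1589 + 0.5·0.8411) ≈ 0.0536

0.054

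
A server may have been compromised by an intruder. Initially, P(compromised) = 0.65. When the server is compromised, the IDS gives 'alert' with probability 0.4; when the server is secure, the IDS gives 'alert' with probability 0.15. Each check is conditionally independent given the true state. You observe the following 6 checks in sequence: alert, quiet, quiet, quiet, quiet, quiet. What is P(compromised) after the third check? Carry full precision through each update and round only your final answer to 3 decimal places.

0.712

Apply Bayes' rule sequentially, carrying P(compromised) forward.
After 'alert': P(compromised) = 0.4·0.6500 / (0.4·0.6500 + 0.15·0.3500) ≈ 0.8320
After 'quiet': P(compromised) = 0.6·0.8320 / (0.6·0.8320 + 0.85·0.1680) ≈ 0.7776
After 'quiet': P(compromised) = 0.6·0.7776 / (0.6·0.7776 + 0.85·0.2224) ≈ 0.7116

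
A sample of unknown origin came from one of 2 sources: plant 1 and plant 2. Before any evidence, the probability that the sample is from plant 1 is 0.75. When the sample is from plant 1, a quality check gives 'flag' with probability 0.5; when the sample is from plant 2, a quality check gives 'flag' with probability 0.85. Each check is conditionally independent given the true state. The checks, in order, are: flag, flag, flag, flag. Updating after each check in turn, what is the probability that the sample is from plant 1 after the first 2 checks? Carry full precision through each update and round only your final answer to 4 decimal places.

0.5093

After 'flag': P(plant 1) = 0.5·0.7500 / (0.5·0.7500 + 0.85·0.2500) ≈ 0.6383
After 'flag': P(plant 1) = 0.5·0.6383 / (0.5·0.6383 + 0.85·0.3617) ≈ 0.5093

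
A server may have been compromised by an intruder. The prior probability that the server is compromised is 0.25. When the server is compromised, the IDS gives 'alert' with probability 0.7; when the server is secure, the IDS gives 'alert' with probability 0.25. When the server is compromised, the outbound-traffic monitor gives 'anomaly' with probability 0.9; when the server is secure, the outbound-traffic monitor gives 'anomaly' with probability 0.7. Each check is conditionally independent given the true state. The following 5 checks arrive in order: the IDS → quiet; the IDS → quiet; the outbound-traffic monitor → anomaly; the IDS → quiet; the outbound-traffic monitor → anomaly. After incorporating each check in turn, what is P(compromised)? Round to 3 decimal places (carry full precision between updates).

0.034

After the IDS='quiet': P(compromised) = 0.3·0.2500 / (0.3·0.2500 + 0.75·0.7500) ≈ 0.1176
After the IDS='quiet': P(compromised) = 0.3·0.1176 / (0.3·0.1176 + 0.75·0.8824) ≈ 0.0506
After the outbound-traffic monitor='anomaly': P(compromised) = 0.9·0.0506 / (0.9·0.0506 + 0.7·0.9494) ≈ 0.0642
After the IDS='quiet': P(compromised) = 0.3·0.0642 / (0.3·0.0642 + 0.75·0.9358) ≈ 0.0267
After the outbound-traffic monitor='anomaly': P(compromised) = 0.9·0.0267 / (0.9·0.0267 + 0.7·0.9733) ≈ 0.0341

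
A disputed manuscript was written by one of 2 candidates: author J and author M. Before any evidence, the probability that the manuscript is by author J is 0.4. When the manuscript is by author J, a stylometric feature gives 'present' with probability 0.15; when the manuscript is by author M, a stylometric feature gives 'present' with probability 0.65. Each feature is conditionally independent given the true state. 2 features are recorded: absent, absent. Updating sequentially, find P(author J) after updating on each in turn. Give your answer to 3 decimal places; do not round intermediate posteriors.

0.797

After 'absent': P(author J) = 0.85·0.4000 / (0.85·0.4000 + 0.35·0.6000) ≈ 0.6182
After 'absent': P(author J) = 0.85·0.6182 / (0.85·0.6182 + 0.35·0.3818) ≈ 0.7972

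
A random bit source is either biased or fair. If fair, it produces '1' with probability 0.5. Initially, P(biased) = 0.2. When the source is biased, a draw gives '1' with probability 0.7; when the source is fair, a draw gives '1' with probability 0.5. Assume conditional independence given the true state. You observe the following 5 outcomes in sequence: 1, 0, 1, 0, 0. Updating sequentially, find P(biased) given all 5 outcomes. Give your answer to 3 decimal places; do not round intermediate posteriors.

After '1': P(biased) = 0.7·0.2000 / (0.7·0.2000 + 0.5·0.8000) ≈ 0.2593
After '0': P(biased) = 0.3·0.2593 / (0.3·0.2593 + 0.5·0.7407) ≈ 0.1736
After '1': P(biased) = 0.7·0.1736 / (0.7·0.1736 + 0.5·0.8264) ≈ 0.2272
After '0': P(biased) = 0.3·0.2272 / (0.3·0.2272 + 0.5·0.7728) ≈ 0.1499
After '0': P(biased) = 0.3·0.1499 / (0.3·0.1499 + 0.5·0.8501) ≈ 0.0957

0.096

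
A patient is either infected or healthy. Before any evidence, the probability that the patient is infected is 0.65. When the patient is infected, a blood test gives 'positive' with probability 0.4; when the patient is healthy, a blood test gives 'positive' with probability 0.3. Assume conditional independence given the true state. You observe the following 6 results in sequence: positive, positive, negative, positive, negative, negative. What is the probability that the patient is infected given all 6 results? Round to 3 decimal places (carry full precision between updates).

After 'positive': P(infected) = 0.4·0.6500 / (0.4·0.6500 + 0.3·0.3500) ≈ 0.7123
After 'positive': P(infected) = 0.4·0.7123 / (0.4·0.7123 + 0.3·0.2877) ≈ 0.7675
After 'negative': P(infected) = 0.6·0.7675 / (0.6·0.7675 + 0.7·0.2325) ≈ 0.7389
After 'positive': P(infected) = 0.4·0.7389 / (0.4·0.7389 + 0.3·0.2611) ≈ 0.7905
After 'negative': P(infected) = 0.6·0.7905 / (0.6·0.7905 + 0.7·0.2095) ≈ 0.7638
After 'negative': P(infected) = 0.6·0.7638 / (0.6·0.7638 + 0.7·0.2362) ≈ 0.7349

0.735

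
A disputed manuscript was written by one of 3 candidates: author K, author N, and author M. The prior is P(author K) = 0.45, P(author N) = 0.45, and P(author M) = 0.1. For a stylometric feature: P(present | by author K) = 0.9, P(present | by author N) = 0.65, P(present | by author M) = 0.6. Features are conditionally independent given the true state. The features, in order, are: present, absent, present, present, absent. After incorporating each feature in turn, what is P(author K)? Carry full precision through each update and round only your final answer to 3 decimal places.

After 'present': normaliser = 0.9·0.4500 + 0.65·0.4500 + 0.6·0.1000; P(author K) ≈ 0.5347, P(author N) ≈ 0.3861, P(author M) ≈ 0.0792
After 'absent': normaliser = 0.1·0.5347 + 0.35·0.3861 + 0.4·0.0792; P(author K) ≈ 0.2427, P(author N) ≈ 0.6135, P(author M) ≈ 0.1438
After 'present': normaliser = 0.9·0.2427 + 0.65·0.6135 + 0.6·0.1438; P(author K) ≈ 0.3105, P(author N) ≈ 0.5668, P(author M) ≈ 0.1227
After 'present': normaliser = 0.9·0.3105 + 0.65·0.5668 + 0.6·0.1227; P(author K) ≈ 0.3873, P(author N) ≈ 0.5107, P(author M) ≈ 0.1020
After 'absent': normaliser = 0.1·0.3873 + 0.35·0.5107 + 0.4·0.1020; P(author K) ≈ 0.1500, P(author N) ≈ 0.6920, P(author M) ≈ 0.1580

0.150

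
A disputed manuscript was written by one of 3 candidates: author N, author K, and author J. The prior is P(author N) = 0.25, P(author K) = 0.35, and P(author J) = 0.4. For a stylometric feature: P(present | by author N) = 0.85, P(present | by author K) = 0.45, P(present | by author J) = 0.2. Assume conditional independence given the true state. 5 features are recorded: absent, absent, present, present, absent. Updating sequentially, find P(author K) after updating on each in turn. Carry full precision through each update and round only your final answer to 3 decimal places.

0.573

Apply Bayes' rule sequentially, carrying P(author K) forward.
After 'absent': normaliser = 0.15·0.2500 + 0.55·0.3500 + 0.8·0.4000; P(author N) ≈ 0.0682, P(author K) ≈ 0.3500, P(author J) ≈ 0.5818
After 'absent': normaliser = 0.15·0.0682 + 0.55·0.3500 + 0.8·0.5818; P(author N) ≈ 0.0153, P(author K) ≈ 0.2881, P(author J) ≈ 0.6966
After 'present': normaliser = 0.85·0.0153 + 0.45·0.2881 + 0.2·0.6966; P(author N) ≈ 0.0461, P(author K) ≈ 0.4598, P(author J) ≈ 0.4941
After 'present': normaliser = 0.85·0.0461 + 0.45·0.4598 + 0.2·0.4941; P(author N) ≈ 0.1137, P(author K) ≈ 0.5998, P(author J) ≈ 0.2865
After 'absent': normaliser = 0.15·0.1137 + 0.55·0.5998 + 0.8·0.2865; P(author N) ≈ 0.0296, P(author K) ≈ 0.5726, P(author J) ≈ 0.3978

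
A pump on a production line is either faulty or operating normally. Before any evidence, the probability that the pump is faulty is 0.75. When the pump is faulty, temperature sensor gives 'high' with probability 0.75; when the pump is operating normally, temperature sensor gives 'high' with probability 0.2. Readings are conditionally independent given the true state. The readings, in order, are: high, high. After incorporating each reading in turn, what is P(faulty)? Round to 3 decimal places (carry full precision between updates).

After 'high': P(faulty) = 0.75·0.7500 / (0.75·0.7500 + 0.2·0.2500) ≈ 0.9184
After 'high': P(faulty) = 0.75·0.9184 / (0.75·0.9184 + 0.2·0.0816) ≈ 0.9768

0.977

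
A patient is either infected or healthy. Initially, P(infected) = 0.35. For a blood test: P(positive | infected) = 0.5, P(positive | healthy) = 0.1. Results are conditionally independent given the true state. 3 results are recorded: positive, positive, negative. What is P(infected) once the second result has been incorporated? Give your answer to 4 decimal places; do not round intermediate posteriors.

0.9309

After 'positive': P(infected) = 0.5·0.3500 / (0.5·0.3500 + 0.1·0.6500) ≈ 0.7292
After 'positive': P(infected) = 0.5·0.7292 / (0.5·0.7292 + 0.1·0.2708) ≈ 0.9309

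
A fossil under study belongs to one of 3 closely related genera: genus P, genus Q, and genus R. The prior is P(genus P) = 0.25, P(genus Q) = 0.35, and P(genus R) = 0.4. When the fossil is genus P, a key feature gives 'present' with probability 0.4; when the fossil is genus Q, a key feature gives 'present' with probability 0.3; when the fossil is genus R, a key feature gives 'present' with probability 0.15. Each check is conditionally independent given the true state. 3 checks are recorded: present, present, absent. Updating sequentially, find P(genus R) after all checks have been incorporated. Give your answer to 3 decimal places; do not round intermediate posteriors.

Each posterior becomes the prior for the next update.
After 'present': normaliser = 0.4·0.2500 + 0.3·0.3500 + 0.15·0.4000; P(genus P) ≈ 0.3774, P(genus Q) ≈ 0.3962, P(genus R) ≈ 0.2264
After 'present': normaliser = 0.4·0.3774 + 0.3·0.3962 + 0.15·0.2264; P(genus P) ≈ 0.4969, P(genus Q) ≈ 0.3913, P(genus R) ≈ 0.1118
After 'absent': normaliser = 0.6·0.4969 + 0.7·0.3913 + 0.85·0.1118; P(genus P) ≈ 0.4469, P(genus Q) ≈ 0.4106, P(genus R) ≈ 0.1425

0.142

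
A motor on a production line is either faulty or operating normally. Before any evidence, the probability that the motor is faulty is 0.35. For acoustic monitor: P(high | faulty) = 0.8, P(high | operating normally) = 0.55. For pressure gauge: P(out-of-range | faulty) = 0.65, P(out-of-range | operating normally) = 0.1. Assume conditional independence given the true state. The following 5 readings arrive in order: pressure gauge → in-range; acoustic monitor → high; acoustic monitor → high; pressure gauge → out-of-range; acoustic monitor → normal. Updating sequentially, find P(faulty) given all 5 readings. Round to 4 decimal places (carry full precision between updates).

Apply Bayes' rule sequentially, carrying P(faulty) forward.
After pressure gauge='in-range': P(faulty) = 0.35·0.3500 / (0.35·0.3500 + 0.9·0.6500) ≈ 0.1731
After acoustic monitor='high': P(faulty) = 0.8·0.1731 / (0.8·0.1731 + 0.55·0.8269) ≈ 0.2335
After acoustic monitor='high': P(faulty) = 0.8·0.2335 / (0.8·0.2335 + 0.55·0.7665) ≈ 0.3070
After pressure gauge='out-of-range': P(faulty) = 0.65·0.3070 / (0.65·0.3070 + 0.1·0.6930) ≈ 0.7422
After acoustic monitor='normal': P(faulty) = 0.2·0.7422 / (0.2·0.7422 + 0.45·0.2578) ≈ 0.5614

0.5614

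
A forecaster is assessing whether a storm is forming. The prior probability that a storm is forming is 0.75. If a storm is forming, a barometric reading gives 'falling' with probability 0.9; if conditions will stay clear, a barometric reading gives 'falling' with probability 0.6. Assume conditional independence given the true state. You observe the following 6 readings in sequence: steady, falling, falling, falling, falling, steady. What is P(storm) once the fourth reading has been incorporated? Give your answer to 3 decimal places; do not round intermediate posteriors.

0.717

After 'steady': P(storm) = 0.1·0.7500 / (0.1·0.7500 + 0.4·0.2500) ≈ 0.4286
After 'falling': P(storm) = 0.9·0.4286 / (0.9·0.4286 + 0.6·0.5714) ≈ 0.5294
After 'falling': P(storm) = 0.9·0.5294 / (0.9·0.5294 + 0.6·0.4706) ≈ 0.6279
After 'falling': P(storm) = 0.9·0.6279 / (0.9·0.6279 + 0.6·0.3721) ≈ 0.7168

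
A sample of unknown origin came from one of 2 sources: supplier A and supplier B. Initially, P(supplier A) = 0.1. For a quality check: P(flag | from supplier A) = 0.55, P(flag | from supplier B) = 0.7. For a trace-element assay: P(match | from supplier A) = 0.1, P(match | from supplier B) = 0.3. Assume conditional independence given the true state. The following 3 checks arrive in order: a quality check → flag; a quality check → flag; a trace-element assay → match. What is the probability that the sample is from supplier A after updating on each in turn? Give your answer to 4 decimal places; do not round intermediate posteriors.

0.0224

Each posterior becomes the prior for the next update.
After a quality check='flag': P(supplier A) = 0.55·0.1000 / (0.55·0.1000 + 0.7·0.9000) ≈ 0.0803
After a quality check='flag': P(supplier A) = 0.55·0.0803 / (0.55·0.0803 + 0.7·0.9197) ≈ 0.0642
After a trace-element assay='match': P(supplier A) = 0.1·0.0642 / (0.1·0.0642 + 0.3·0.9358) ≈ 0.0224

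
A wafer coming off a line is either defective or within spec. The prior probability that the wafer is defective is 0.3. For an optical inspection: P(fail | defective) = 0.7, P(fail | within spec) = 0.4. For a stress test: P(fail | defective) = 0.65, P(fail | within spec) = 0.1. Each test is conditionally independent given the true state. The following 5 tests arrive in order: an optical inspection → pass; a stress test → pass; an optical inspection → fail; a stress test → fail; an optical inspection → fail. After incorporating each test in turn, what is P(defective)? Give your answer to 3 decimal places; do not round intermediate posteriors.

After an optical inspection='pass': P(defective) = 0.3·0.3000 / (0.3·0.3000 + 0.6·0.7000) ≈ 0.1765
After a stress test='pass': P(defective) = 0.35·0.1765 / (0.35·0.1765 + 0.9·0.8235) ≈ 0.0769
After an optical inspection='fail': P(defective) = 0.7·0.0769 / (0.7·0.0769 + 0.4·0.9231) ≈ 0.1273
After a stress test='fail': P(defective) = 0.65·0.1273 / (0.65·0.1273 + 0.1·0.8727) ≈ 0.4866
After an optical inspection='fail': P(defective) = 0.7·0.4866 / (0.7·0.4866 + 0.4·0.5134) ≈ 0.6239

0.624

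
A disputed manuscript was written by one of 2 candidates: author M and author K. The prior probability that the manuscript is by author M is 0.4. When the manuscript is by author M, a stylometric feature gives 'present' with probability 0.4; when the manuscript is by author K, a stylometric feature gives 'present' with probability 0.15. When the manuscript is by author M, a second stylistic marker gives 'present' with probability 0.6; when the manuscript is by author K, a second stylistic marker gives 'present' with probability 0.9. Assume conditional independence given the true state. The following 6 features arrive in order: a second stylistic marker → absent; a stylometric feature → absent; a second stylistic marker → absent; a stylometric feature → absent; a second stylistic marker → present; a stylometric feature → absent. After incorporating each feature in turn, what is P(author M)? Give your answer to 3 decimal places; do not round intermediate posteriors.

After a second stylistic marker='absent': P(author M) = 0.4·0.4000 / (0.4·0.4000 + 0.1·0.6000) ≈ 0.7273
After a stylometric feature='absent': P(author M) = 0.6·0.7273 / (0.6·0.7273 + 0.85·0.2727) ≈ 0.6531
After a second stylistic marker='absent': P(author M) = 0.4·0.6531 / (0.4·0.6531 + 0.1·0.3469) ≈ 0.8828
After a stylometric feature='absent': P(author M) = 0.6·0.8828 / (0.6·0.8828 + 0.85·0.1172) ≈ 0.8416
After a second stylistic marker='present': P(author M) = 0.6·0.8416 / (0.6·0.8416 + 0.9·0.1584) ≈ 0.7799
After a stylometric feature='absent': P(author M) = 0.6·0.7799 / (0.6·0.7799 + 0.85·0.2201) ≈ 0.7144

0.714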